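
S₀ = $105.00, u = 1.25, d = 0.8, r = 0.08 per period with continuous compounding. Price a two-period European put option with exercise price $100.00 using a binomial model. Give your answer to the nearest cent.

Risk-neutral probability p = (e^0.08 − 0.8)/(1.25 − 0.8) = 0.2833/0.4500 = 0.6295
Terminal stock prices: S_uu = 164.1, S_ud = 105, S_dd = 67.2
Terminal payoffs (K − S): max(-64.06, 0) = 0, max(-5, 0) = 0, max(32.8, 0) = 32.8
Node u (S = 131.2): V_u = e^(−0.08)·[0.6295·0.0000 + 0.3705·0.0000] = 0.0000
Node d (S = 84): V_d = e^(−0.08)·[0.6295·0.0000 + 0.3705·32.8000] = 11.2173
Node 0 (S = 105): V_0 = e^(−0.08)·[0.6295·0.0000 + 0.3705·11.2173] = 3.8362

$3.84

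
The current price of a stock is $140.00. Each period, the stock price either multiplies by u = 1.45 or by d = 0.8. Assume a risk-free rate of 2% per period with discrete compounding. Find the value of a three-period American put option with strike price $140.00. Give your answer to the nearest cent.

$24.01

Risk-neutral probability p = (1 + 0.02 − 0.8)/(1.45 − 0.8) = 0.2200/0.6500 = 0.3385
Terminal stock prices: S_uuu = 426.8, S_uud = 235.5, S_udd = 129.9, S_ddd = 71.68
Terminal payoffs (K − S): max(-286.8, 0) = 0, max(-95.48, 0) = 0, max(10.08, 0) = 10.08, max(68.32, 0) = 68.32
Node uu (S = 294.4): continuation = 1/1.02·[0.3385·0.0000 + 0.6615·0.0000] = 0.0000; exercise value = 0.0000 ≤ continuation, so V_uu = 0.0000
Node ud (S = 162.4): continuation = 1/1.02·[0.3385·0.0000 + 0.6615·10.0800] = 6.5376; exercise value = 0.0000 ≤ continuation, so V_ud = 6.5376
Node dd (S = 89.6): continuation = 1/1.02·[0.3385·10.0800 + 0.6615·68.3200] = 47.6549; exercise value = 50.4000 > continuation, so V_dd = 50.4000 (exercise)
Node u (S = 203): continuation = 1/1.02·[0.3385·0.0000 + 0.6615·6.5376] = 4.2400; exercise value = 0.0000 ≤ continuation, so V_u = 4.2400
Node d (S = 112): continuation = 1/1.02·[0.3385·6.5376 + 0.6615·50.4000] = 34.8571; exercise value = 28.0000 ≤ continuation, so V_d = 34.8571
Node 0 (S = 140): continuation = 1/1.02·[0.3385·4.2400 + 0.6615·34.8571] = 24.0141; exercise value = 0.0000 ≤ continuation, so V_0 = 24.0141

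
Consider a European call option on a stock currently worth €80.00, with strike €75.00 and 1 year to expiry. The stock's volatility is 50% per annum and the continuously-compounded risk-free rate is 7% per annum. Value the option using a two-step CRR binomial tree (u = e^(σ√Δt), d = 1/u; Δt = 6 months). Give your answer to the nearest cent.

CRR parameters: u = e^(σ√Δt) = e^(0.5·√0.5) = 1.4241, d = 1/u = 0.7022
Per-period rate: rΔt = 0.07·0.5 = 0.035, so R = e^0.035 = 1.0356
Risk-neutral probability p = (e^0.035 − 0.7022)/(1.4241 − 0.7022) = 0.3334/0.7219 = 0.4619
Terminal stock prices: S_uu = 162.2, S_ud = 80, S_dd = 39.45
Terminal payoffs (S − K): max(87.25, 0) = 87.25, max(5, 0) = 5, max(-35.55, 0) = 0
Node u (S = 113.9): V_u = e^(−0.035)·[0.4619·87.2492 + 0.5381·5.0000] = 41.5091
Node d (S = 56.18): V_d = e^(−0.035)·[0.4619·5.0000 + 0.5381·0.0000] = 2.2299
Node 0 (S = 80): V_0 = e^(−0.035)·[0.4619·41.5091 + 0.5381·2.2299] = 19.6707

€19.67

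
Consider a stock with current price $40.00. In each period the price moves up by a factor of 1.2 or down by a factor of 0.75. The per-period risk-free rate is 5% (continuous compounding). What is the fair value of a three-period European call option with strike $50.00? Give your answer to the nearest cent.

$4.94

Risk-neutral probability p = (e^0.05 − 0.75)/(1.2 − 0.75) = 0.3013/0.4500 = 0.6695
Terminal stock prices: S_uuu = 69.12, S_uud = 43.2, S_udd = 27, S_ddd = 16.88
Terminal payoffs (S − K): max(19.12, 0) = 19.12, max(-6.8, 0) = 0, max(-23, 0) = 0, max(-33.12, 0) = 0
Node uu (S = 57.6): V_uu = e^(−0.05)·[0.6695·19.1200 + 0.3305·0.0000] = 12.1764
Node ud (S = 36): V_ud = e^(−0.05)·[0.6695·0.0000 + 0.3305·0.0000] = 0.0000
Node dd (S = 22.5): V_dd = e^(−0.05)·[0.6695·0.0000 + 0.3305·0.0000] = 0.0000
Node u (S = 48): V_u = e^(−0.05)·[0.6695·12.1764 + 0.3305·0.0000] = 7.7544
Node d (S = 30): V_d = e^(−0.05)·[0.6695·0.0000 + 0.3305·0.0000] = 0.0000
Node 0 (S = 40): V_0 = e^(−0.05)·[0.6695·7.7544 + 0.3305·0.0000] = 4.9383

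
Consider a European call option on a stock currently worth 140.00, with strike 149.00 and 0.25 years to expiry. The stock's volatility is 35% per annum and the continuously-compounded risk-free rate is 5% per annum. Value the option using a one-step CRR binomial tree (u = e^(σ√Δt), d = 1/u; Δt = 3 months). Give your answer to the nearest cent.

CRR parameters: u = e^(σ√Δt) = e^(0.35·√0.25) = 1.1912, d = 1/u = 0.8395
Per-period rate: rΔt = 0.05·0.25 = 0.0125, so R = e^0.0125 = 1.0126
Risk-neutral probability p = (e^0.0125 − 0.8395)/(1.1912 − 0.8395) = 0.1731/0.3518 = 0.4921
Terminal stock prices: S_u = 166.8, S_d = 117.5
Terminal payoffs (S − K): max(17.77, 0) = 17.77, max(-31.48, 0) = 0
Node 0 (S = 140): V_0 = e^(−0.0125)·[0.4921·17.7745 + 0.5079·0.0000] = 8.6385

8.64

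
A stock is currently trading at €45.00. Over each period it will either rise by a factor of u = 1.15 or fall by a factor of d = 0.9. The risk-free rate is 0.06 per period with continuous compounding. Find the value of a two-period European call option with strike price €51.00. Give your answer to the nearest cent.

Risk-neutral probability p = (e^0.06 − 0.9)/(1.15 − 0.9) = 0.1618/0.2500 = 0.6473
Terminal stock prices: S_uu = 59.51, S_ud = 46.57, S_dd = 36.45
Terminal payoffs (S − K): max(8.512, 0) = 8.512, max(-4.425, 0) = 0, max(-14.55, 0) = 0
Node u (S = 51.75): V_u = e^(−0.06)·[0.6473·8.5125 + 0.3527·0.0000] = 5.1896
Node d (S = 40.5): V_d = e^(−0.06)·[0.6473·0.0000 + 0.3527·0.0000] = 0.0000
Node 0 (S = 45): V_0 = e^(−0.06)·[0.6473·5.1896 + 0.3527·0.0000] = 3.1638

€3.16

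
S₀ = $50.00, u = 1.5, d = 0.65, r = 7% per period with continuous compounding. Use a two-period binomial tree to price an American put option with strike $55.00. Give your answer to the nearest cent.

$11.91

Risk-neutral probability p = (e^0.07 − 0.65)/(1.5 − 0.65) = 0.4225/0.8500 = 0.4971
Terminal stock prices: S_uu = 112.5, S_ud = 48.75, S_dd = 21.13
Terminal payoffs (K − S): max(-57.5, 0) = 0, max(6.25, 0) = 6.25, max(33.88, 0) = 33.88
Node u (S = 75): continuation = e^(−0.07)·[0.4971·0.0000 + 0.5029·6.2500] = 2.9308; exercise value = 0.0000 ≤ continuation, so V_u = 2.9308
Node d (S = 32.5): continuation = e^(−0.07)·[0.4971·6.2500 + 0.5029·33.8750] = 18.7817; exercise value = 22.5000 > continuation, so V_d = 22.5000 (exercise)
Node 0 (S = 50): continuation = e^(−0.07)·[0.4971·2.9308 + 0.5029·22.5000] = 11.9093; exercise value = 5.0000 ≤ continuation, so V_0 = 11.9093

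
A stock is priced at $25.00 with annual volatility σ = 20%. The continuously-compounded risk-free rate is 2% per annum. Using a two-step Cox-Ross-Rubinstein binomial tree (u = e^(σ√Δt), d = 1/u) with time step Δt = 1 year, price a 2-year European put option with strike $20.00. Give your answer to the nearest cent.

CRR parameters: u = e^(σ√Δt) = e^(0.2·√1) = 1.2214, d = 1/u = 0.8187
Per-period rate: rΔt = 0.02·1 = 0.02, so R = e^0.02 = 1.0202
Risk-neutral probability p = (e^0.02 − 0.8187)/(1.2214 − 0.8187) = 0.2015/0.4027 = 0.5003
Terminal stock prices: S_uu = 37.3, S_ud = 25, S_dd = 16.76
Terminal payoffs (K − S): max(-17.3, 0) = 0, max(-5, 0) = 0, max(3.242, 0) = 3.242
Node u (S = 30.54): V_u = e^(−0.02)·[0.5003·0.0000 + 0.4997·0.0000] = 0.0000
Node d (S = 20.47): V_d = e^(−0.02)·[0.5003·0.0000 + 0.4997·3.2420] = 1.5878
Node 0 (S = 25): V_0 = e^(−0.02)·[0.5003·0.0000 + 0.4997·1.5878] = 0.7777

$0.78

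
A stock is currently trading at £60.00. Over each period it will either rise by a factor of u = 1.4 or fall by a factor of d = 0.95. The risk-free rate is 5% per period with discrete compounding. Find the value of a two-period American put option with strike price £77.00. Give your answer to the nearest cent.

Risk-neutral probability p = (1 + 0.05 − 0.95)/(1.4 − 0.95) = 0.1000/0.4500 = 0.2222
Terminal stock prices: S_uu = 117.6, S_ud = 79.8, S_dd = 54.15
Terminal payoffs (K − S): max(-40.6, 0) = 0, max(-2.8, 0) = 0, max(22.85, 0) = 22.85
Node u (S = 84): continuation = 1/1.05·[0.2222·0.0000 + 0.7778·0.0000] = 0.0000; exercise value = 0.0000 ≤ continuation, so V_u = 0.0000
Node d (S = 57): continuation = 1/1.05·[0.2222·0.0000 + 0.7778·22.8500] = 16.9259; exercise value = 20.0000 > continuation, so V_d = 20.0000 (exercise)
Node 0 (S = 60): continuation = 1/1.05·[0.2222·0.0000 + 0.7778·20.0000] = 14.8148; exercise value = 17.0000 > continuation, so V_0 = 17.0000 (exercise)

£17.00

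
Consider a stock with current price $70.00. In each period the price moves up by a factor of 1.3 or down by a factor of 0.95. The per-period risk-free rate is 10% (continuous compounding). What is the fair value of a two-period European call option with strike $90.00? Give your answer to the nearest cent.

$4.55

Risk-neutral probability p = (e^0.1 − 0.95)/(1.3 − 0.95) = 0.1552/0.3500 = 0.4433
Terminal stock prices: S_uu = 118.3, S_ud = 86.45, S_dd = 63.17
Terminal payoffs (S − K): max(28.3, 0) = 28.3, max(-3.55, 0) = 0, max(-26.83, 0) = 0
Node u (S = 91): V_u = e^(−0.1)·[0.4433·28.3000 + 0.5567·0.0000] = 11.3527
Node d (S = 66.5): V_d = e^(−0.1)·[0.4433·0.0000 + 0.5567·0.0000] = 0.0000
Node 0 (S = 70): V_0 = e^(−0.1)·[0.4433·11.3527 + 0.5567·0.0000] = 4.5542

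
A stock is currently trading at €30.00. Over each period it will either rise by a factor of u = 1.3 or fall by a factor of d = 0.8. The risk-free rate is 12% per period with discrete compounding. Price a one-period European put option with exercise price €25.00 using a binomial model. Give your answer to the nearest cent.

€0.32

Risk-neutral probability p = (1 + 0.12 − 0.8)/(1.3 − 0.8) = 0.3200/0.5000 = 0.6400
Terminal stock prices: S_u = 39, S_d = 24
Terminal payoffs (K − S): max(-14, 0) = 0, max(1, 0) = 1
Node 0 (S = 30): V_0 = 1/1.12·[0.6400·0.0000 + 0.3600·1.0000] = 0.3214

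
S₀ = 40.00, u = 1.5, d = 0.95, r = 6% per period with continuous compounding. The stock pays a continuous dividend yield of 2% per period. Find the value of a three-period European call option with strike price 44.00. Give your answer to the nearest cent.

5.64

Per-period risk-free factor R = e^0.06 = 1.0618; dividend-adjusted growth = e^(0.06−0.02) = 1.0408.
Risk-neutral probability p = (1.0408 − 0.95)/(1.5 − 0.95) = 0.0908/0.5500 = 0.1651
Terminal stock prices: S_uuu = 135, S_uud = 85.5, S_udd = 54.15, S_ddd = 34.29
Terminal payoffs (S − K): max(91, 0) = 91, max(41.5, 0) = 41.5, max(10.15, 0) = 10.15, max(-9.705, 0) = 0
Node uu (S = 90): V_uu = e^(−0.06)·[0.1651·91.0000 + 0.8349·41.5000] = 46.7802
Node ud (S = 57): V_ud = e^(−0.06)·[0.1651·41.5000 + 0.8349·10.1500] = 14.4337
Node dd (S = 36.1): V_dd = e^(−0.06)·[0.1651·10.1500 + 0.8349·0.0000] = 1.5783
Node u (S = 60): V_u = e^(−0.06)·[0.1651·46.7802 + 0.8349·14.4337] = 18.6229
Node d (S = 38): V_d = e^(−0.06)·[0.1651·14.4337 + 0.8349·1.5783] = 3.4853
Node 0 (S = 40): V_0 = e^(−0.06)·[0.1651·18.6229 + 0.8349·3.4853] = 5.6362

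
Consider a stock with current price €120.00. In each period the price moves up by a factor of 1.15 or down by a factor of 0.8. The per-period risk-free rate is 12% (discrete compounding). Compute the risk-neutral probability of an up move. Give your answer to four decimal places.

Risk-neutral probability p = (1 + 0.12 − 0.8)/(1.15 − 0.8) = 0.3200/0.3500 = 0.9143

p = 0.9143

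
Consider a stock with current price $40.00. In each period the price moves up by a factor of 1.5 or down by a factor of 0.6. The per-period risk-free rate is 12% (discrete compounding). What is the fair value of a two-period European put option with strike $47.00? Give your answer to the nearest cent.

Risk-neutral probability p = (1 + 0.12 − 0.6)/(1.5 − 0.6) = 0.5200/0.9000 = 0.5778
Terminal stock prices: S_uu = 90, S_ud = 36, S_dd = 14.4
Terminal payoffs (K − S): max(-43, 0) = 0, max(11, 0) = 11, max(32.6, 0) = 32.6
Node u (S = 60): V_u = 1/1.12·[0.5778·0.0000 + 0.4222·11.0000] = 4.1468
Node d (S = 24): V_d = 1/1.12·[0.5778·11.0000 + 0.4222·32.6000] = 17.9643
Node 0 (S = 40): V_0 = 1/1.12·[0.5778·4.1468 + 0.4222·17.9643] = 8.9115

$8.91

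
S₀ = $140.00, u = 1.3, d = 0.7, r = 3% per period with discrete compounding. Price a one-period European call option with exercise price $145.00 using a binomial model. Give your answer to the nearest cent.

Risk-neutral probability p = (1 + 0.03 − 0.7)/(1.3 − 0.7) = 0.3300/0.6000 = 0.5500
Terminal stock prices: S_u = 182, S_d = 98
Terminal payoffs (S − K): max(37, 0) = 37, max(-47, 0) = 0
Node 0 (S = 140): V_0 = 1/1.03·[0.5500·37.0000 + 0.4500·0.0000] = 19.7573

$19.76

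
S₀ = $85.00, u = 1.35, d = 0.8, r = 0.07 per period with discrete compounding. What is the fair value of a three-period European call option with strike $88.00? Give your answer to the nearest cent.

$22.49

Risk-neutral probability p = (1 + 0.07 − 0.8)/(1.35 − 0.8) = 0.2700/0.5500 = 0.4909
Terminal stock prices: S_uuu = 209.1, S_uud = 123.9, S_udd = 73.44, S_ddd = 43.52
Terminal payoffs (S − K): max(121.1, 0) = 121.1, max(35.93, 0) = 35.93, max(-14.56, 0) = 0, max(-44.48, 0) = 0
Node uu (S = 154.9): V_uu = 1/1.07·[0.4909·121.1319 + 0.5091·35.9300] = 72.6695
Node ud (S = 91.8): V_ud = 1/1.07·[0.4909·35.9300 + 0.5091·0.0000] = 16.4845
Node dd (S = 54.4): V_dd = 1/1.07·[0.4909·0.0000 + 0.5091·0.0000] = 0.0000
Node u (S = 114.8): V_u = 1/1.07·[0.4909·72.6695 + 0.5091·16.4845] = 41.1834
Node d (S = 68): V_d = 1/1.07·[0.4909·16.4845 + 0.5091·0.0000] = 7.5630
Node 0 (S = 85): V_0 = 1/1.07·[0.4909·41.1834 + 0.5091·7.5630] = 22.4930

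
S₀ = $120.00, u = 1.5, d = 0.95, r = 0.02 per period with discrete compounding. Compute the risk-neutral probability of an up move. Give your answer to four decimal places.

p = 0.1273

Risk-neutral probability p = (1 + 0.02 − 0.95)/(1.5 − 0.95) = 0.0700/0.5500 = 0.1273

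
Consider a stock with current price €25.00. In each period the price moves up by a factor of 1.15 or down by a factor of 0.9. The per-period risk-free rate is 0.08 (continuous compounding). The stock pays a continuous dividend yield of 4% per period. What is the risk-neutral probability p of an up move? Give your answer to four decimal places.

Per-period risk-free factor R = e^0.08 = 1.0833; dividend-adjusted growth = e^(0.08−0.04) = 1.0408.
Risk-neutral probability p = (1.0408 − 0.9)/(1.15 − 0.9) = 0.1408/0.2500 = 0.5632

p = 0.5632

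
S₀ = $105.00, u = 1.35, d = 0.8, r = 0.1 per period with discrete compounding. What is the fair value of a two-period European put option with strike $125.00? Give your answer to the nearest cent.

Risk-neutral probability p = (1 + 0.1 − 0.8)/(1.35 − 0.8) = 0.3000/0.5500 = 0.5455
Terminal stock prices: S_uu = 191.4, S_ud = 113.4, S_dd = 67.2
Terminal payoffs (K − S): max(-66.36, 0) = 0, max(11.6, 0) = 11.6, max(57.8, 0) = 57.8
Node u (S = 141.8): V_u = 1/1.1·[0.5455·0.0000 + 0.4545·11.6000] = 4.7934
Node d (S = 84): V_d = 1/1.1·[0.5455·11.6000 + 0.4545·57.8000] = 29.6364
Node 0 (S = 105): V_0 = 1/1.1·[0.5455·4.7934 + 0.4545·29.6364] = 14.6233

$14.62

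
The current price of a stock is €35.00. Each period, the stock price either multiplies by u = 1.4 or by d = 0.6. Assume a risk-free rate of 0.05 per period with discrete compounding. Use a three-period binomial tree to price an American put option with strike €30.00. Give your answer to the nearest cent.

€5.32

Risk-neutral probability p = (1 + 0.05 − 0.6)/(1.4 − 0.6) = 0.4500/0.8000 = 0.5625
Terminal stock prices: S_uuu = 96.04, S_uud = 41.16, S_udd = 17.64, S_ddd = 7.56
Terminal payoffs (K − S): max(-66.04, 0) = 0, max(-11.16, 0) = 0, max(12.36, 0) = 12.36, max(22.44, 0) = 22.44
Node uu (S = 68.6): continuation = 1/1.05·[0.5625·0.0000 + 0.4375·0.0000] = 0.0000; exercise value = 0.0000 ≤ continuation, so V_uu = 0.0000
Node ud (S = 29.4): continuation = 1/1.05·[0.5625·0.0000 + 0.4375·12.3600] = 5.1500; exercise value = 0.6000 ≤ continuation, so V_ud = 5.1500
Node dd (S = 12.6): continuation = 1/1.05·[0.5625·12.3600 + 0.4375·22.4400] = 15.9714; exercise value = 17.4000 > continuation, so V_dd = 17.4000 (exercise)
Node u (S = 49): continuation = 1/1.05·[0.5625·0.0000 + 0.4375·5.1500] = 2.1458; exercise value = 0.0000 ≤ continuation, so V_u = 2.1458
Node d (S = 21): continuation = 1/1.05·[0.5625·5.1500 + 0.4375·17.4000] = 10.0089; exercise value = 9.0000 ≤ continuation, so V_d = 10.0089
Node 0 (S = 35): continuation = 1/1.05·[0.5625·2.1458 + 0.4375·10.0089] = 5.3199; exercise value = 0.0000 ≤ continuation, so V_0 = 5.3199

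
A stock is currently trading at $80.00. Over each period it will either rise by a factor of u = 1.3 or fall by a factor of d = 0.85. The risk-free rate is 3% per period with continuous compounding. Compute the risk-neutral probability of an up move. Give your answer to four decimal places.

p = 0.4010

Risk-neutral probability p = (e^0.03 − 0.85)/(1.3 − 0.85) = 0.1805/0.4500 = 0.4010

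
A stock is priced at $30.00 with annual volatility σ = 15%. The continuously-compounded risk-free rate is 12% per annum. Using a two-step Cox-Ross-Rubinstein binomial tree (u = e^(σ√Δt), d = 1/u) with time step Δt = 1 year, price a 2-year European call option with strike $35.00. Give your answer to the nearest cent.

CRR parameters: u = e^(σ√Δt) = e^(0.15·√1) = 1.1618, d = 1/u = 0.8607
Per-period rate: rΔt = 0.12·1 = 0.12, so R = e^0.12 = 1.1275
Risk-neutral probability p = (e^0.12 − 0.8607)/(1.1618 − 0.8607) = 0.2668/0.3011 = 0.8860
Terminal stock prices: S_uu = 40.5, S_ud = 30, S_dd = 22.22
Terminal payoffs (S − K): max(5.496, 0) = 5.496, max(-5, 0) = 0, max(-12.78, 0) = 0
Node u (S = 34.86): V_u = e^(−0.12)·[0.8860·5.4958 + 0.1140·0.0000] = 4.3185
Node d (S = 25.82): V_d = e^(−0.12)·[0.8860·0.0000 + 0.1140·0.0000] = 0.0000
Node 0 (S = 30): V_0 = e^(−0.12)·[0.8860·4.3185 + 0.1140·0.0000] = 3.3934

$3.39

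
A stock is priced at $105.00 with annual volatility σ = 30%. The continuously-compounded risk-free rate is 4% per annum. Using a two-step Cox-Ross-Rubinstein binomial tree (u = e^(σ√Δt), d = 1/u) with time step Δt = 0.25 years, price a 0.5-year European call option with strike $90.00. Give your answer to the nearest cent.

$19.82

CRR parameters: u = e^(σ√Δt) = e^(0.3·√0.25) = 1.1618, d = 1/u = 0.8607
Per-period rate: rΔt = 0.04·0.25 = 0.01, so R = e^0.01 = 1.0101
Risk-neutral probability p = (e^0.01 − 0.8607)/(1.1618 − 0.8607) = 0.1493/0.3011 = 0.4959
Terminal stock prices: S_uu = 141.7, S_ud = 105, S_dd = 77.79
Terminal payoffs (S − K): max(51.74, 0) = 51.74, max(15, 0) = 15, max(-12.21, 0) = 0
Node u (S = 122): V_u = e^(−0.01)·[0.4959·51.7352 + 0.5041·15.0000] = 32.8881
Node d (S = 90.37): V_d = e^(−0.01)·[0.4959·15.0000 + 0.5041·0.0000] = 7.3652
Node 0 (S = 105): V_0 = e^(−0.01)·[0.4959·32.8881 + 0.5041·7.3652] = 19.8239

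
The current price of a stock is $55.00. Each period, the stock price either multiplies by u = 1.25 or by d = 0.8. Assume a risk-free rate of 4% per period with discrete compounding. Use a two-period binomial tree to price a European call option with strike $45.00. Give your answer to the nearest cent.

$15.37

Risk-neutral probability p = (1 + 0.04 − 0.8)/(1.25 − 0.8) = 0.2400/0.4500 = 0.5333
Terminal stock prices: S_uu = 85.94, S_ud = 55, S_dd = 35.2
Terminal payoffs (S − K): max(40.94, 0) = 40.94, max(10, 0) = 10, max(-9.8, 0) = 0
Node u (S = 68.75): V_u = 1/1.04·[0.5333·40.9375 + 0.4667·10.0000] = 25.4808
Node d (S = 44): V_d = 1/1.04·[0.5333·10.0000 + 0.4667·0.0000] = 5.1282
Node 0 (S = 55): V_0 = 1/1.04·[0.5333·25.4808 + 0.4667·5.1282] = 15.3682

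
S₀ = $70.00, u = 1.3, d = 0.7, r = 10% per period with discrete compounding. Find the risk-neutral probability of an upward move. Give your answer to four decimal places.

p = 0.6667

Risk-neutral probability p = (1 + 0.1 − 0.7)/(1.3 − 0.7) = 0.4000/0.6000 = 0.6667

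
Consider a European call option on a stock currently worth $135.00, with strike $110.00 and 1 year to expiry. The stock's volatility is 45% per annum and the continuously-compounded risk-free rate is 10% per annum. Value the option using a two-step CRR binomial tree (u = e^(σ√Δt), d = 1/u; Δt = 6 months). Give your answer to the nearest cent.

CRR parameters: u = e^(σ√Δt) = e^(0.45·√0.5) = 1.3746, d = 1/u = 0.7275
Per-period rate: rΔt = 0.1·0.5 = 0.05, so R = e^0.05 = 1.0513
Risk-neutral probability p = (e^0.05 − 0.7275)/(1.3746 − 0.7275) = 0.3238/0.6472 = 0.5003
Terminal stock prices: S_uu = 255.1, S_ud = 135, S_dd = 71.44
Terminal payoffs (S − K): max(145.1, 0) = 145.1, max(25, 0) = 25, max(-38.56, 0) = 0
Node u (S = 185.6): V_u = e^(−0.05)·[0.5003·145.1039 + 0.4997·25.0000] = 80.9423
Node d (S = 98.21): V_d = e^(−0.05)·[0.5003·25.0000 + 0.4997·0.0000] = 11.8984
Node 0 (S = 135): V_0 = e^(−0.05)·[0.5003·80.9423 + 0.4997·11.8984] = 44.1785

$44.18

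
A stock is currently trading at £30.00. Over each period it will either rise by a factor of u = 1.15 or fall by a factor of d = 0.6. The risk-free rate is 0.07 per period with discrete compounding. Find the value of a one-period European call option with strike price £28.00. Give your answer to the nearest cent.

Risk-neutral probability p = (1 + 0.07 − 0.6)/(1.15 − 0.6) = 0.4700/0.5500 = 0.8545
Terminal stock prices: S_u = 34.5, S_d = 18
Terminal payoffs (S − K): max(6.5, 0) = 6.5, max(-10, 0) = 0
Node 0 (S = 30): V_0 = 1/1.07·[0.8545·6.5000 + 0.1455·0.0000] = 5.1912

£5.19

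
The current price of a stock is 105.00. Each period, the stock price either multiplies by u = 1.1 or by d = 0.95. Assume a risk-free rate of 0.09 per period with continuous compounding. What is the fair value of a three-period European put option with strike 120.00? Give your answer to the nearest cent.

0.05

Risk-neutral probability p = (e^0.09 − 0.95)/(1.1 − 0.95) = 0.1442/0.1500 = 0.9612
Terminal stock prices: S_uuu = 139.8, S_uud = 120.7, S_udd = 104.2, S_ddd = 90.02
Terminal payoffs (K − S): max(-19.76, 0) = 0, max(-0.6975, 0) = 0, max(15.76, 0) = 15.76, max(29.98, 0) = 29.98
Node uu (S = 127.1): V_uu = e^(−0.09)·[0.9612·0.0000 + 0.0388·0.0000] = 0.0000
Node ud (S = 109.7): V_ud = e^(−0.09)·[0.9612·0.0000 + 0.0388·15.7612] = 0.5595
Node dd (S = 94.76): V_dd = e^(−0.09)·[0.9612·15.7612 + 0.0388·29.9756] = 14.9092
Node u (S = 115.5): V_u = e^(−0.09)·[0.9612·0.0000 + 0.0388·0.5595] = 0.0199
Node d (S = 99.75): V_d = e^(−0.09)·[0.9612·0.5595 + 0.0388·14.9092] = 1.0207
Node 0 (S = 105): V_0 = e^(−0.09)·[0.9612·0.0199 + 0.0388·1.0207] = 0.0537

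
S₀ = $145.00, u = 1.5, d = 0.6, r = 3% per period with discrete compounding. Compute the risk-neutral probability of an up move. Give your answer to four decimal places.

p = 0.4778

Risk-neutral probability p = (1 + 0.03 − 0.6)/(1.5 − 0.6) = 0.4300/0.9000 = 0.4778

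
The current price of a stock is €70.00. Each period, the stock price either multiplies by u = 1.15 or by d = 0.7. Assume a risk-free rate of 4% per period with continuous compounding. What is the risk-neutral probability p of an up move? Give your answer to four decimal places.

Risk-neutral probability p = (e^0.04 − 0.7)/(1.15 − 0.7) = 0.3408/0.4500 = 0.7574

p = 0.7574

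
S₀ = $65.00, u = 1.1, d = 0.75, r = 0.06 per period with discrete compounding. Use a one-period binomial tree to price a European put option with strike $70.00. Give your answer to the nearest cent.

$2.29

Risk-neutral probability p = (1 + 0.06 − 0.75)/(1.1 − 0.75) = 0.3100/0.3500 = 0.8857
Terminal stock prices: S_u = 71.5, S_d = 48.75
Terminal payoffs (K − S): max(-1.5, 0) = 0, max(21.25, 0) = 21.25
Node 0 (S = 65): V_0 = 1/1.06·[0.8857·0.0000 + 0.1143·21.2500] = 2.2911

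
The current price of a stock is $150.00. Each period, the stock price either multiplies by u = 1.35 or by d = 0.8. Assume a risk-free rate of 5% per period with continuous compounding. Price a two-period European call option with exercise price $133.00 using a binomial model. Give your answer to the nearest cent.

Risk-neutral probability p = (e^0.05 − 0.8)/(1.35 − 0.8) = 0.2513/0.5500 = 0.4569
Terminal stock prices: S_uu = 273.4, S_ud = 162, S_dd = 96
Terminal payoffs (S − K): max(140.4, 0) = 140.4, max(29, 0) = 29, max(-37, 0) = 0
Node u (S = 202.5): V_u = e^(−0.05)·[0.4569·140.3750 + 0.5431·29.0000] = 75.9865
Node d (S = 120): V_d = e^(−0.05)·[0.4569·29.0000 + 0.5431·0.0000] = 12.6027
Node 0 (S = 150): V_0 = e^(−0.05)·[0.4569·75.9865 + 0.5431·12.6027] = 39.5331

$39.53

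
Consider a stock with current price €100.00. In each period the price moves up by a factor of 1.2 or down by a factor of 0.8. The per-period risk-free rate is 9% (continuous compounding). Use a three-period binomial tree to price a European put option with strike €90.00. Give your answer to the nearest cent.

Risk-neutral probability p = (e^0.09 − 0.8)/(1.2 − 0.8) = 0.2942/0.4000 = 0.7354
Terminal stock prices: S_uuu = 172.8, S_uud = 115.2, S_udd = 76.8, S_ddd = 51.2
Terminal payoffs (K − S): max(-82.8, 0) = 0, max(-25.2, 0) = 0, max(13.2, 0) = 13.2, max(38.8, 0) = 38.8
Node uu (S = 144): V_uu = e^(−0.09)·[0.7354·0.0000 + 0.2646·0.0000] = 0.0000
Node ud (S = 96): V_ud = e^(−0.09)·[0.7354·0.0000 + 0.2646·13.2000] = 3.1917
Node dd (S = 64): V_dd = e^(−0.09)·[0.7354·13.2000 + 0.2646·38.8000] = 18.2538
Node u (S = 120): V_u = e^(−0.09)·[0.7354·0.0000 + 0.2646·3.1917] = 0.7717
Node d (S = 80): V_d = e^(−0.09)·[0.7354·3.1917 + 0.2646·18.2538] = 6.5589
Node 0 (S = 100): V_0 = e^(−0.09)·[0.7354·0.7717 + 0.2646·6.5589] = 2.1046

€2.10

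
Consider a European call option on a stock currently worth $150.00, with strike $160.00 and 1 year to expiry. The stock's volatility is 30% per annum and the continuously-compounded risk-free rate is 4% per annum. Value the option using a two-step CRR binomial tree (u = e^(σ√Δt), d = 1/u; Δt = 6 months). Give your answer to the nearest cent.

$16.27

CRR parameters: u = e^(σ√Δt) = e^(0.3·√0.5) = 1.2363, d = 1/u = 0.8089
Per-period rate: rΔt = 0.04·0.5 = 0.02, so R = e^0.02 = 1.0202
Risk-neutral probability p = (e^0.02 − 0.8089)/(1.2363 − 0.8089) = 0.2113/0.4275 = 0.4944
Terminal stock prices: S_uu = 229.3, S_ud = 150, S_dd = 98.14
Terminal payoffs (S − K): max(69.27, 0) = 69.27, max(-10, 0) = 0, max(-61.86, 0) = 0
Node u (S = 185.4): V_u = e^(−0.02)·[0.4944·69.2698 + 0.5056·0.0000] = 33.5705
Node d (S = 121.3): V_d = e^(−0.02)·[0.4944·0.0000 + 0.5056·0.0000] = 0.0000
Node 0 (S = 150): V_0 = e^(−0.02)·[0.4944·33.5705 + 0.5056·0.0000] = 16.2694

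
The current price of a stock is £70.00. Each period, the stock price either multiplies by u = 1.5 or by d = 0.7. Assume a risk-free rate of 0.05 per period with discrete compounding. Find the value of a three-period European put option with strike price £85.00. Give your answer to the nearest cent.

£21.41

Risk-neutral probability p = (1 + 0.05 − 0.7)/(1.5 − 0.7) = 0.3500/0.8000 = 0.4375
Terminal stock prices: S_uuu = 236.2, S_uud = 110.2, S_udd = 51.45, S_ddd = 24.01
Terminal payoffs (K − S): max(-151.2, 0) = 0, max(-25.25, 0) = 0, max(33.55, 0) = 33.55, max(60.99, 0) = 60.99
Node uu (S = 157.5): V_uu = 1/1.05·[0.4375·0.0000 + 0.5625·0.0000] = 0.0000
Node ud (S = 73.5): V_ud = 1/1.05·[0.4375·0.0000 + 0.5625·33.5500] = 17.9732
Node dd (S = 34.3): V_dd = 1/1.05·[0.4375·33.5500 + 0.5625·60.9900] = 46.6524
Node u (S = 105): V_u = 1/1.05·[0.4375·0.0000 + 0.5625·17.9732] = 9.6285
Node d (S = 49): V_d = 1/1.05·[0.4375·17.9732 + 0.5625·46.6524] = 32.4812
Node 0 (S = 70): V_0 = 1/1.05·[0.4375·9.6285 + 0.5625·32.4812] = 21.4125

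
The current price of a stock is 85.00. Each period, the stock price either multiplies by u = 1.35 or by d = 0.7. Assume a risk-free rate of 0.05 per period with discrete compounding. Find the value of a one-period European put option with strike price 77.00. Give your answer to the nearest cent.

7.69

Risk-neutral probability p = (1 + 0.05 − 0.7)/(1.35 − 0.7) = 0.3500/0.6500 = 0.5385
Terminal stock prices: S_u = 114.8, S_d = 59.5
Terminal payoffs (K − S): max(-37.75, 0) = 0, max(17.5, 0) = 17.5
Node 0 (S = 85): V_0 = 1/1.05·[0.5385·0.0000 + 0.4615·17.5000] = 7.6923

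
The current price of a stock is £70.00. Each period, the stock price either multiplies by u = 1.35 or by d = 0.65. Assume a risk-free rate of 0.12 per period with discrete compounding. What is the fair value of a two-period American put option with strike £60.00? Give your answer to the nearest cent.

Risk-neutral probability p = (1 + 0.12 − 0.65)/(1.35 − 0.65) = 0.4700/0.7000 = 0.6714
Terminal stock prices: S_uu = 127.6, S_ud = 61.43, S_dd = 29.58
Terminal payoffs (K − S): max(-67.58, 0) = 0, max(-1.425, 0) = 0, max(30.42, 0) = 30.42
Node u (S = 94.5): continuation = 1/1.12·[0.6714·0.0000 + 0.3286·0.0000] = 0.0000; exercise value = 0.0000 ≤ continuation, so V_u = 0.0000
Node d (S = 45.5): continuation = 1/1.12·[0.6714·0.0000 + 0.3286·30.4250] = 8.9257; exercise value = 14.5000 > continuation, so V_d = 14.5000 (exercise)
Node 0 (S = 70): continuation = 1/1.12·[0.6714·0.0000 + 0.3286·14.5000] = 4.2538; exercise value = 0.0000 ≤ continuation, so V_0 = 4.2538

£4.25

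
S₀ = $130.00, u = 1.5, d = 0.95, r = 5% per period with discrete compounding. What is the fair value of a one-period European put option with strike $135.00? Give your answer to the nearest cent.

$8.96

Risk-neutral probability p = (1 + 0.05 − 0.95)/(1.5 − 0.95) = 0.1000/0.5500 = 0.1818
Terminal stock prices: S_u = 195, S_d = 123.5
Terminal payoffs (K − S): max(-60, 0) = 0, max(11.5, 0) = 11.5
Node 0 (S = 130): V_0 = 1/1.05·[0.1818·0.0000 + 0.8182·11.5000] = 8.9610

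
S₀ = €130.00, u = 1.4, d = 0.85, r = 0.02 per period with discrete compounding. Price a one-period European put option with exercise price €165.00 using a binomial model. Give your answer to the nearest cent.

€36.92

Risk-neutral probability p = (1 + 0.02 − 0.85)/(1.4 − 0.85) = 0.1700/0.5500 = 0.3091
Terminal stock prices: S_u = 182, S_d = 110.5
Terminal payoffs (K − S): max(-17, 0) = 0, max(54.5, 0) = 54.5
Node 0 (S = 130): V_0 = 1/1.02·[0.3091·0.0000 + 0.6909·54.5000] = 36.9162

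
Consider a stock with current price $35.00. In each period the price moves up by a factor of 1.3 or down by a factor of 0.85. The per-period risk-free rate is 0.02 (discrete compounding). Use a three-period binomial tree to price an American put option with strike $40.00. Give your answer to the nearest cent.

Risk-neutral probability p = (1 + 0.02 − 0.85)/(1.3 − 0.85) = 0.1700/0.4500 = 0.3778
Terminal stock prices: S_uuu = 76.89, S_uud = 50.28, S_udd = 32.87, S_ddd = 21.49
Terminal payoffs (K − S): max(-36.89, 0) = 0, max(-10.28, 0) = 0, max(7.126, 0) = 7.126, max(18.51, 0) = 18.51
Node uu (S = 59.15): continuation = 1/1.02·[0.3778·0.0000 + 0.6222·0.0000] = 0.0000; exercise value = 0.0000 ≤ continuation, so V_uu = 0.0000
Node ud (S = 38.67): continuation = 1/1.02·[0.3778·0.0000 + 0.6222·7.1263] = 4.3472; exercise value = 1.3250 ≤ continuation, so V_ud = 4.3472
Node dd (S = 25.29): continuation = 1/1.02·[0.3778·7.1263 + 0.6222·18.5056] = 13.9282; exercise value = 14.7125 > continuation, so V_dd = 14.7125 (exercise)
Node u (S = 45.5): continuation = 1/1.02·[0.3778·0.0000 + 0.6222·4.3472] = 2.6519; exercise value = 0.0000 ≤ continuation, so V_u = 2.6519
Node d (S = 29.75): continuation = 1/1.02·[0.3778·4.3472 + 0.6222·14.7125] = 10.5850; exercise value = 10.2500 ≤ continuation, so V_d = 10.5850
Node 0 (S = 35): continuation = 1/1.02·[0.3778·2.6519 + 0.6222·10.5850] = 7.4393; exercise value = 5.0000 ≤ continuation, so V_0 = 7.4393

$7.44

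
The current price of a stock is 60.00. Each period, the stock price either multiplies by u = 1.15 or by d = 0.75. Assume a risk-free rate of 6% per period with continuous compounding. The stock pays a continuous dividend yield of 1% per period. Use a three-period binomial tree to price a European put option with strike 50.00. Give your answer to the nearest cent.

1.60

Per-period risk-free factor R = e^0.06 = 1.0618; dividend-adjusted growth = e^(0.06−0.01) = 1.0513.
Risk-neutral probability p = (1.0513 − 0.75)/(1.15 − 0.75) = 0.3013/0.4000 = 0.7532
Terminal stock prices: S_uuu = 91.25, S_uud = 59.51, S_udd = 38.81, S_ddd = 25.31
Terminal payoffs (K − S): max(-41.25, 0) = 0, max(-9.512, 0) = 0, max(11.19, 0) = 11.19, max(24.69, 0) = 24.69
Node uu (S = 79.35): V_uu = e^(−0.06)·[0.7532·0.0000 + 0.2468·0.0000] = 0.0000
Node ud (S = 51.75): V_ud = e^(−0.06)·[0.7532·0.0000 + 0.2468·11.1875] = 2.6005
Node dd (S = 33.75): V_dd = e^(−0.06)·[0.7532·11.1875 + 0.2468·24.6875] = 13.6740
Node u (S = 69): V_u = e^(−0.06)·[0.7532·0.0000 + 0.2468·2.6005] = 0.6045
Node d (S = 45): V_d = e^(−0.06)·[0.7532·2.6005 + 0.2468·13.6740] = 5.0231
Node 0 (S = 60): V_0 = e^(−0.06)·[0.7532·0.6045 + 0.2468·5.0231] = 1.5964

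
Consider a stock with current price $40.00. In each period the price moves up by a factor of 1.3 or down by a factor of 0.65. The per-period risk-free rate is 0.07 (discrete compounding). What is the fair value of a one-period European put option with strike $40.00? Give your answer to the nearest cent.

$4.63

Risk-neutral probability p = (1 + 0.07 − 0.65)/(1.3 − 0.65) = 0.4200/0.6500 = 0.6462
Terminal stock prices: S_u = 52, S_d = 26
Terminal payoffs (K − S): max(-12, 0) = 0, max(14, 0) = 14
Node 0 (S = 40): V_0 = 1/1.07·[0.6462·0.0000 + 0.3538·14.0000] = 4.6298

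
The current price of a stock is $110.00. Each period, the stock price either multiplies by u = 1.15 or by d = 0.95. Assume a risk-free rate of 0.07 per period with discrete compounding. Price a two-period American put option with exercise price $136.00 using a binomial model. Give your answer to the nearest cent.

$26.00

Risk-neutral probability p = (1 + 0.07 − 0.95)/(1.15 − 0.95) = 0.1200/0.2000 = 0.6000
Terminal stock prices: S_uu = 145.5, S_ud = 120.2, S_dd = 99.27
Terminal payoffs (K − S): max(-9.475, 0) = 0, max(15.83, 0) = 15.83, max(36.73, 0) = 36.73
Node u (S = 126.5): continuation = 1/1.07·[0.6000·0.0000 + 0.4000·15.8250] = 5.9159; exercise value = 9.5000 > continuation, so V_u = 9.5000 (exercise)
Node d (S = 104.5): continuation = 1/1.07·[0.6000·15.8250 + 0.4000·36.7250] = 22.6028; exercise value = 31.5000 > continuation, so V_d = 31.5000 (exercise)
Node 0 (S = 110): continuation = 1/1.07·[0.6000·9.5000 + 0.4000·31.5000] = 17.1028; exercise value = 26.0000 > continuation, so V_0 = 26.0000 (exercise)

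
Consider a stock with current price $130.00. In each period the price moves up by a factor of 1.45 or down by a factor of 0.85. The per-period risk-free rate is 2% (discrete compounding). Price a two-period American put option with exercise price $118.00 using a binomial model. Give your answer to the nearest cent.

Risk-neutral probability p = (1 + 0.02 − 0.85)/(1.45 − 0.85) = 0.1700/0.6000 = 0.2833
Terminal stock prices: S_uu = 273.3, S_ud = 160.2, S_dd = 93.92
Terminal payoffs (K − S): max(-155.3, 0) = 0, max(-42.22, 0) = 0, max(24.08, 0) = 24.08
Node u (S = 188.5): continuation = 1/1.02·[0.2833·0.0000 + 0.7167·0.0000] = 0.0000; exercise value = 0.0000 ≤ continuation, so V_u = 0.0000
Node d (S = 110.5): continuation = 1/1.02·[0.2833·0.0000 + 0.7167·24.0750] = 16.9154; exercise value = 7.5000 ≤ continuation, so V_d = 16.9154
Node 0 (S = 130): continuation = 1/1.02·[0.2833·0.0000 + 0.7167·16.9154] = 11.8850; exercise value = 0.0000 ≤ continuation, so V_0 = 11.8850

$11.89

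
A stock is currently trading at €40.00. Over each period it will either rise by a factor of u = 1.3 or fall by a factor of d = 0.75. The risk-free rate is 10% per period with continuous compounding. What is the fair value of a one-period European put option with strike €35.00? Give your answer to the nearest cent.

Risk-neutral probability p = (e^0.1 − 0.75)/(1.3 − 0.75) = 0.3552/0.5500 = 0.6458
Terminal stock prices: S_u = 52, S_d = 30
Terminal payoffs (K − S): max(-17, 0) = 0, max(5, 0) = 5
Node 0 (S = 40): V_0 = e^(−0.1)·[0.6458·0.0000 + 0.3542·5.0000] = 1.6026

€1.60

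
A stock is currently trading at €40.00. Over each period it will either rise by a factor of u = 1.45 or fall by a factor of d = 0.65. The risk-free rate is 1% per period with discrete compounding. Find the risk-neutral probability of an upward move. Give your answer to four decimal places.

p = 0.4500

Risk-neutral probability p = (1 + 0.01 − 0.65)/(1.45 − 0.65) = 0.3600/0.8000 = 0.4500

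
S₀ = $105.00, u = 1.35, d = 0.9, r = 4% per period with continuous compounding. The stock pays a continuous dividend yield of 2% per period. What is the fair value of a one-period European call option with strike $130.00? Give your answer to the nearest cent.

$3.02

Per-period risk-free factor R = e^0.04 = 1.0408; dividend-adjusted growth = e^(0.04−0.02) = 1.0202.
Risk-neutral probability p = (1.0202 − 0.9)/(1.35 − 0.9) = 0.1202/0.4500 = 0.2671
Terminal stock prices: S_u = 141.8, S_d = 94.5
Terminal payoffs (S − K): max(11.75, 0) = 11.75, max(-35.5, 0) = 0
Node 0 (S = 105): V_0 = e^(−0.04)·[0.2671·11.7500 + 0.7329·0.0000] = 3.0155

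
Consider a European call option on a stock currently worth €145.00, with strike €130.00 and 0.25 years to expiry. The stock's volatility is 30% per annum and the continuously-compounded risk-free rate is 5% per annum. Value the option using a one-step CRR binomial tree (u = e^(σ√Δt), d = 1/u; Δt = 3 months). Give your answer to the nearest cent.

€19.16

CRR parameters: u = e^(σ√Δt) = e^(0.3·√0.25) = 1.1618, d = 1/u = 0.8607
Per-period rate: rΔt = 0.05·0.25 = 0.0125, so R = e^0.0125 = 1.0126
Risk-neutral probability p = (e^0.0125 − 0.8607)/(1.1618 − 0.8607) = 0.1519/0.3011 = 0.5043
Terminal stock prices: S_u = 168.5, S_d = 124.8
Terminal payoffs (S − K): max(38.47, 0) = 38.47, max(-5.197, 0) = 0
Node 0 (S = 145): V_0 = e^(−0.0125)·[0.5043·38.4660 + 0.4957·0.0000] = 19.1590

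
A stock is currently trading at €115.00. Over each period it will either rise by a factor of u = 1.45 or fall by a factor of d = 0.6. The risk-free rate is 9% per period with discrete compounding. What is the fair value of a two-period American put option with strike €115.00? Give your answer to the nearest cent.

€20.95

Risk-neutral probability p = (1 + 0.09 − 0.6)/(1.45 − 0.6) = 0.4900/0.8500 = 0.5765
Terminal stock prices: S_uu = 241.8, S_ud = 100, S_dd = 41.4
Terminal payoffs (K − S): max(-126.8, 0) = 0, max(14.95, 0) = 14.95, max(73.6, 0) = 73.6
Node u (S = 166.8): continuation = 1/1.09·[0.5765·0.0000 + 0.4235·14.9500] = 5.8090; exercise value = 0.0000 ≤ continuation, so V_u = 5.8090
Node d (S = 69): continuation = 1/1.09·[0.5765·14.9500 + 0.4235·73.6000] = 36.5046; exercise value = 46.0000 > continuation, so V_d = 46.0000 (exercise)
Node 0 (S = 115): continuation = 1/1.09·[0.5765·5.8090 + 0.4235·46.0000] = 20.9459; exercise value = 0.0000 ≤ continuation, so V_0 = 20.9459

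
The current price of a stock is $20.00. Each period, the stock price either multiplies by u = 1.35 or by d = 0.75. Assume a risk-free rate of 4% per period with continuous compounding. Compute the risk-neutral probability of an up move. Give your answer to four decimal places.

p = 0.4847

Risk-neutral probability p = (e^0.04 − 0.75)/(1.35 − 0.75) = 0.2908/0.6000 = 0.4847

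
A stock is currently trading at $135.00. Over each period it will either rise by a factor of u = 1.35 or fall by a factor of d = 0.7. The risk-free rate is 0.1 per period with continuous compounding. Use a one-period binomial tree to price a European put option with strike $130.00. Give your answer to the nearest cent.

Risk-neutral probability p = (e^0.1 − 0.7)/(1.35 − 0.7) = 0.4052/0.6500 = 0.6233
Terminal stock prices: S_u = 182.2, S_d = 94.5
Terminal payoffs (K − S): max(-52.25, 0) = 0, max(35.5, 0) = 35.5
Node 0 (S = 135): V_0 = e^(−0.1)·[0.6233·0.0000 + 0.3767·35.5000] = 12.0990

$12.10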